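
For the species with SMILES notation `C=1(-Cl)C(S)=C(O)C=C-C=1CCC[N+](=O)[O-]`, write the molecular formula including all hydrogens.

C9H10ClNO3S

Heavy atoms from the SMILES: 9 C, 1 Cl, 1 N, 3 O, 1 S.
Implicit hydrogens by atom environment:
  4 × C (aromatic): no H
  3 × C: 2 H each → 6
  2 × C (aromatic): 1 H each → 2
  1 × Cl: no H
  1 × N (charge +1): no H
  1 × O: 1 H
  1 × O: no H
  1 × O (charge -1): no H
  1 × S: 1 H
  Total hydrogens = 10.
Molecular formula: C9H10ClNO3S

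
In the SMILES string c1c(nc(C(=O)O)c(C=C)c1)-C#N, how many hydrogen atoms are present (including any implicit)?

Hydrogens are implicit in SMILES; fill each atom to its normal valence:
  3 × C (aromatic): no H
  2 × C (aromatic): 1 H each → 2
  2 × C: no H
  1 × C: 2 H
  1 × C: 1 H
  1 × N (aromatic): no H
  1 × N: no H
  1 × O: 1 H
  1 × O: no H
  Total hydrogens = 6.

6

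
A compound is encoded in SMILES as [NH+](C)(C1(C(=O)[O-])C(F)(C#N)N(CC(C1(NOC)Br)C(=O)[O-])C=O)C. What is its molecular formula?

Heavy atoms from the SMILES: 1 Br, 12 C, 1 F, 4 N, 6 O.
Implicit hydrogens by atom environment:
  6 × C: no H
  4 × O: no H
  3 × C: 3 H each → 9
  2 × C: 1 H each → 2
  2 × N: no H
  2 × O (charge -1): no H
  1 × Br: no H
  1 × C: 2 H
  1 × F: no H
  1 × N (charge +1): 1 H
  1 × N: 1 H
  Total hydrogens = 15.
Net charge -1.
Molecular formula: C12H15BrFN4O6-

C12H15BrFN4O6-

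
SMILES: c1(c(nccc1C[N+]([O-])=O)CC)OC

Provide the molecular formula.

Heavy atoms from the SMILES: 9 C, 2 N, 3 O.
Implicit hydrogens by atom environment:
  3 × C (aromatic): no H
  2 × C: 3 H each → 6
  2 × C: 2 H each → 4
  2 × C (aromatic): 1 H each → 2
  2 × O: no H
  1 × N (aromatic): no H
  1 × N (charge +1): no H
  1 × O (charge -1): no H
  Total hydrogens = 12.
Molecular formula: C9H12N2O3

C9H12N2O3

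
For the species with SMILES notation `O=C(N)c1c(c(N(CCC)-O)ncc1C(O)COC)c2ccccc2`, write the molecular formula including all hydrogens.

C18H23N3O4

Heavy atoms from the SMILES: 18 C, 3 N, 4 O.
Implicit hydrogens by atom environment:
  6 × C (aromatic): 1 H each → 6
  5 × C (aromatic): no H
  3 × C: 2 H each → 6
  2 × C: 3 H each → 6
  2 × O: 1 H each → 2
  2 × O: no H
  1 × C: 1 H
  1 × C: no H
  1 × N: 2 H
  1 × N (aromatic): no H
  1 × N: no H
  Total hydrogens = 23.
Molecular formula: C18H23N3O4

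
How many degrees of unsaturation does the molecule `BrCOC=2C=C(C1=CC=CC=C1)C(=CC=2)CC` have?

Molecular formula from the SMILES: C15H15BrO.
DoU = (2C + 2 + N − H − X)/2 = (2·15 + 2 + 0 − 15 − 1)/2 = 16/2 = 8.
(Structurally: 2 ring(s) + 6 π bond(s) = 8.)

8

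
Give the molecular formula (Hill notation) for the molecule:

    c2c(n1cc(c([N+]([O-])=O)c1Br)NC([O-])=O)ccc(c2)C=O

Heavy atoms from the SMILES: 1 Br, 12 C, 3 N, 5 O.
Implicit hydrogens by atom environment:
  5 × C (aromatic): 1 H each → 5
  5 × C (aromatic): no H
  3 × O: no H
  2 × O (charge -1): no H
  1 × Br: no H
  1 × C: 1 H
  1 × C: no H
  1 × N: 1 H
  1 × N (aromatic): no H
  1 × N (charge +1): no H
  Total hydrogens = 7.
Net charge -1.
Molecular formula: C12H7BrN3O5-

C12H7BrN3O5-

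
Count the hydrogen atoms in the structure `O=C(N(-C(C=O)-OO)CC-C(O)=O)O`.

9

Hydrogens are implicit in SMILES; fill each atom to its normal valence:
  4 × O: no H
  3 × O: 1 H each → 3
  2 × C: 2 H each → 4
  2 × C: 1 H each → 2
  2 × C: no H
  1 × N: no H
  Total hydrogens = 9.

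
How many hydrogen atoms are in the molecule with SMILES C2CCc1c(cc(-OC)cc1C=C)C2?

16

Hydrogens are implicit in SMILES; fill each atom to its normal valence:
  5 × C: 2 H each → 10
  4 × C (aromatic): no H
  2 × C (aromatic): 1 H each → 2
  1 × C: 3 H
  1 × C: 1 H
  1 × O: no H
  Total hydrogens = 16.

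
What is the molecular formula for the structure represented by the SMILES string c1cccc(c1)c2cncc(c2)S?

C11H9NS

Heavy atoms from the SMILES: 11 C, 1 N, 1 S.
Implicit hydrogens by atom environment:
  8 × C (aromatic): 1 H each → 8
  3 × C (aromatic): no H
  1 × N (aromatic): no H
  1 × S: 1 H
  Total hydrogens = 9.
Molecular formula: C11H9NS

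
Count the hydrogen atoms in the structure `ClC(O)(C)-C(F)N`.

Hydrogens are implicit in SMILES; fill each atom to its normal valence:
  1 × C: 3 H
  1 × C: 1 H
  1 × C: no H
  1 × Cl: no H
  1 × F: no H
  1 × N: 2 H
  1 × O: 1 H
  Total hydrogens = 7.

7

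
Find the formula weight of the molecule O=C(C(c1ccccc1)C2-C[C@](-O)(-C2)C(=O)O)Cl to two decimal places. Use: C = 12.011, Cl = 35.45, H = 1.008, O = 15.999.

Molecular formula: C13H13ClO4.
M = 13×12.011 + 1×35.45 + 13×1.008 + 4×15.999 = 268.69 g/mol.

268.69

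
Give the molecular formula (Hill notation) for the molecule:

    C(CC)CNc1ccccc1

Heavy atoms from the SMILES: 10 C, 1 N.
Implicit hydrogens by atom environment:
  5 × C (aromatic): 1 H each → 5
  3 × C: 2 H each → 6
  1 × C: 3 H
  1 × C (aromatic): no H
  1 × N: 1 H
  Total hydrogens = 15.
Molecular formula: C10H15N

C10H15N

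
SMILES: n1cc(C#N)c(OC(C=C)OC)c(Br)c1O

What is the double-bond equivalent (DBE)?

Molecular formula from the SMILES: C10H9BrN2O3.
DoU = (2C + 2 + N − H − X)/2 = (2·10 + 2 + 2 − 9 − 1)/2 = 14/2 = 7.
(Structurally: 1 ring(s) + 6 π bond(s) = 7.)

7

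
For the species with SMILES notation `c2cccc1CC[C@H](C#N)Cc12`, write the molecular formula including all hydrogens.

C11H11N

Heavy atoms from the SMILES: 11 C, 1 N.
Implicit hydrogens by atom environment:
  4 × C (aromatic): 1 H each → 4
  3 × C: 2 H each → 6
  2 × C (aromatic): no H
  1 × C: 1 H
  1 × C: no H
  1 × N: no H
  Total hydrogens = 11.
Molecular formula: C11H11N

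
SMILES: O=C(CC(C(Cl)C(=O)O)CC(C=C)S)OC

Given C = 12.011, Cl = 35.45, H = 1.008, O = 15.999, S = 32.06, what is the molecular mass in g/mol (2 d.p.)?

Molecular formula: C10H15ClO4S.
M = 10×12.011 + 1×35.45 + 15×1.008 + 4×15.999 + 1×32.06 = 266.74 g/mol.

266.74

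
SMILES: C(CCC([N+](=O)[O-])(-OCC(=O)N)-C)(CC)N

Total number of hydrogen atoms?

Hydrogens are implicit in SMILES; fill each atom to its normal valence:
  4 × C: 2 H each → 8
  3 × O: no H
  2 × C: 3 H each → 6
  2 × C: no H
  2 × N: 2 H each → 4
  1 × C: 1 H
  1 × N (charge +1): no H
  1 × O (charge -1): no H
  Total hydrogens = 19.

19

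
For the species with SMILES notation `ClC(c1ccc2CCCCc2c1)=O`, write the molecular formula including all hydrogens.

Heavy atoms from the SMILES: 11 C, 1 Cl, 1 O.
Implicit hydrogens by atom environment:
  4 × C: 2 H each → 8
  3 × C (aromatic): 1 H each → 3
  3 × C (aromatic): no H
  1 × C: no H
  1 × Cl: no H
  1 × O: no H
  Total hydrogens = 11.
Molecular formula: C11H11ClO

C11H11ClO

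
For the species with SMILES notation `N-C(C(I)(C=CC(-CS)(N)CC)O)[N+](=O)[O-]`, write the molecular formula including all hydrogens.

Heavy atoms from the SMILES: 8 C, 1 I, 3 N, 3 O, 1 S.
Implicit hydrogens by atom environment:
  3 × C: 1 H each → 3
  2 × C: 2 H each → 4
  2 × C: no H
  2 × N: 2 H each → 4
  1 × C: 3 H
  1 × I: no H
  1 × N (charge +1): no H
  1 × O: 1 H
  1 × O: no H
  1 × O (charge -1): no H
  1 × S: 1 H
  Total hydrogens = 16.
Molecular formula: C8H16IN3O3S

C8H16IN3O3S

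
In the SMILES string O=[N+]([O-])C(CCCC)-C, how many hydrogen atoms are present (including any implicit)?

13

Hydrogens are implicit in SMILES; fill each atom to its normal valence:
  3 × C: 2 H each → 6
  2 × C: 3 H each → 6
  1 × C: 1 H
  1 × N (charge +1): no H
  1 × O: no H
  1 × O (charge -1): no H
  Total hydrogens = 13.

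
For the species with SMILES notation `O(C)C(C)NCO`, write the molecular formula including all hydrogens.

Heavy atoms from the SMILES: 4 C, 1 N, 2 O.
Implicit hydrogens by atom environment:
  2 × C: 3 H each → 6
  1 × C: 2 H
  1 × C: 1 H
  1 × N: 1 H
  1 × O: 1 H
  1 × O: no H
  Total hydrogens = 11.
Molecular formula: C4H11NO2

C4H11NO2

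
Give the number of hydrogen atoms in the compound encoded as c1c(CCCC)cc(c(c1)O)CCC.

Hydrogens are implicit in SMILES; fill each atom to its normal valence:
  5 × C: 2 H each → 10
  3 × C (aromatic): 1 H each → 3
  3 × C (aromatic): no H
  2 × C: 3 H each → 6
  1 × O: 1 H
  Total hydrogens = 20.

20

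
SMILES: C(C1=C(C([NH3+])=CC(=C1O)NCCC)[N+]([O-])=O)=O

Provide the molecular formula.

Heavy atoms from the SMILES: 10 C, 3 N, 4 O.
Implicit hydrogens by atom environment:
  5 × C (aromatic): no H
  2 × C: 2 H each → 4
  2 × O: no H
  1 × C: 3 H
  1 × C (aromatic): 1 H
  1 × C: 1 H
  1 × N (charge +1): 3 H
  1 × N: 1 H
  1 × N (charge +1): no H
  1 × O: 1 H
  1 × O (charge -1): no H
  Total hydrogens = 14.
Net charge +1.
Molecular formula: C10H14N3O4+

C10H14N3O4+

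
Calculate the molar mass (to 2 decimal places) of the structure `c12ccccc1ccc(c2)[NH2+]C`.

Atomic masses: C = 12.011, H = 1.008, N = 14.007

158.22

Molecular formula: C11H12N+.
M = 11×12.011 + 12×1.008 + 1×14.007 = 158.22 g/mol.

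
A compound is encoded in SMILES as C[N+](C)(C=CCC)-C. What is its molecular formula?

C7H16N+

Heavy atoms from the SMILES: 7 C, 1 N.
Implicit hydrogens by atom environment:
  4 × C: 3 H each → 12
  2 × C: 1 H each → 2
  1 × C: 2 H
  1 × N (charge +1): no H
  Total hydrogens = 16.
Net charge +1.
Molecular formula: C7H16N+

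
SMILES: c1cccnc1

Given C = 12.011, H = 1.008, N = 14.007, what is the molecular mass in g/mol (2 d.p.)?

Molecular formula: C5H5N.
M = 5×12.011 + 5×1.008 + 1×14.007 = 79.10 g/mol.

79.10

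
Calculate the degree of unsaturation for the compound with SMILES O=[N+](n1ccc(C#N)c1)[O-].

Molecular formula from the SMILES: C5H3N3O2.
DoU = (2C + 2 + N − H − X)/2 = (2·5 + 2 + 3 − 3 − 0)/2 = 12/2 = 6.
(Structurally: 1 ring(s) + 5 π bond(s) = 6.)

6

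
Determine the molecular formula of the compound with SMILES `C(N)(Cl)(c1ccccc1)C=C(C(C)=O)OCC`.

Heavy atoms from the SMILES: 13 C, 1 Cl, 1 N, 2 O.
Implicit hydrogens by atom environment:
  5 × C (aromatic): 1 H each → 5
  3 × C: no H
  2 × C: 3 H each → 6
  2 × O: no H
  1 × C: 2 H
  1 × C: 1 H
  1 × C (aromatic): no H
  1 × Cl: no H
  1 × N: 2 H
  Total hydrogens = 16.
Molecular formula: C13H16ClNO2

C13H16ClNO2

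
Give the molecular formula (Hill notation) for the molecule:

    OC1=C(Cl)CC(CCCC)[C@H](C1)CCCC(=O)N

Heavy atoms from the SMILES: 14 C, 1 Cl, 1 N, 2 O.
Implicit hydrogens by atom environment:
  8 × C: 2 H each → 16
  3 × C: no H
  2 × C: 1 H each → 2
  1 × C: 3 H
  1 × Cl: no H
  1 × N: 2 H
  1 × O: 1 H
  1 × O: no H
  Total hydrogens = 24.
Molecular formula: C14H24ClNO2

C14H24ClNO2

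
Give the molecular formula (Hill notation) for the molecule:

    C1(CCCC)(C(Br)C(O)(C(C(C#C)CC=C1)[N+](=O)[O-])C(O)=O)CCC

C18H26BrNO5

Heavy atoms from the SMILES: 1 Br, 18 C, 1 N, 5 O.
Implicit hydrogens by atom environment:
  6 × C: 2 H each → 12
  6 × C: 1 H each → 6
  4 × C: no H
  2 × C: 3 H each → 6
  2 × O: 1 H each → 2
  2 × O: no H
  1 × Br: no H
  1 × N (charge +1): no H
  1 × O (charge -1): no H
  Total hydrogens = 26.
Molecular formula: C18H26BrNO5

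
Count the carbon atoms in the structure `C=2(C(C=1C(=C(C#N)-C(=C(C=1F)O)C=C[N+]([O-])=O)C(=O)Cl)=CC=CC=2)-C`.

The symbol for carbon appears 17 times in the SMILES. (Cl is a single chlorine, not C + l.)

17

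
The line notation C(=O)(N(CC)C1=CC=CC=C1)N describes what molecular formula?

C9H12N2O

Heavy atoms from the SMILES: 9 C, 2 N, 1 O.
Implicit hydrogens by atom environment:
  5 × C (aromatic): 1 H each → 5
  1 × C: 3 H
  1 × C: 2 H
  1 × C (aromatic): no H
  1 × C: no H
  1 × N: 2 H
  1 × N: no H
  1 × O: no H
  Total hydrogens = 12.
Molecular formula: C9H12N2O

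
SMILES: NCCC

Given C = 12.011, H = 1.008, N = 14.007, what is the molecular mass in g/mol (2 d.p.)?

Molecular formula: C3H9N.
M = 3×12.011 + 9×1.008 + 1×14.007 = 59.11 g/mol.

59.11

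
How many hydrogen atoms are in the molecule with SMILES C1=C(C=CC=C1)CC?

10

Hydrogens are implicit in SMILES; fill each atom to its normal valence:
  5 × C (aromatic): 1 H each → 5
  1 × C: 3 H
  1 × C: 2 H
  1 × C (aromatic): no H
  Total hydrogens = 10.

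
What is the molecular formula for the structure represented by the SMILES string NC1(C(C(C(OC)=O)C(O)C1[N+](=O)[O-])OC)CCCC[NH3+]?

Heavy atoms from the SMILES: 12 C, 3 N, 6 O.
Implicit hydrogens by atom environment:
  4 × C: 2 H each → 8
  4 × C: 1 H each → 4
  4 × O: no H
  2 × C: 3 H each → 6
  2 × C: no H
  1 × N (charge +1): 3 H
  1 × N: 2 H
  1 × N (charge +1): no H
  1 × O: 1 H
  1 × O (charge -1): no H
  Total hydrogens = 24.
Net charge +1.
Molecular formula: C12H24N3O6+

C12H24N3O6+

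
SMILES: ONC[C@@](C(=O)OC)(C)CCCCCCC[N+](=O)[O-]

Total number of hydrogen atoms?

24

Hydrogens are implicit in SMILES; fill each atom to its normal valence:
  8 × C: 2 H each → 16
  3 × O: no H
  2 × C: 3 H each → 6
  2 × C: no H
  1 × N: 1 H
  1 × N (charge +1): no H
  1 × O: 1 H
  1 × O (charge -1): no H
  Total hydrogens = 24.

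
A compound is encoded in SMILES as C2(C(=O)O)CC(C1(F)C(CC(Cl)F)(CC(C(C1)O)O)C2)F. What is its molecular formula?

C13H18ClF3O4

Heavy atoms from the SMILES: 13 C, 1 Cl, 3 F, 4 O.
Implicit hydrogens by atom environment:
  5 × C: 2 H each → 10
  5 × C: 1 H each → 5
  3 × C: no H
  3 × F: no H
  3 × O: 1 H each → 3
  1 × Cl: no H
  1 × O: no H
  Total hydrogens = 18.
Molecular formula: C13H18ClF3O4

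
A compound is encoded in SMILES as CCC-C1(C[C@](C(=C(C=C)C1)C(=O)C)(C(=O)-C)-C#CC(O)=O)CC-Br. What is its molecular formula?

Heavy atoms from the SMILES: 1 Br, 20 C, 4 O.
Implicit hydrogens by atom environment:
  9 × C: no H
  7 × C: 2 H each → 14
  3 × C: 3 H each → 9
  3 × O: no H
  1 × Br: no H
  1 × C: 1 H
  1 × O: 1 H
  Total hydrogens = 25.
Molecular formula: C20H25BrO4

C20H25BrO4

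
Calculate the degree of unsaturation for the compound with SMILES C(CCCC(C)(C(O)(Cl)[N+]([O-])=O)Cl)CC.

1

Molecular formula from the SMILES: C9H17Cl2NO3.
DoU = (2C + 2 + N − H − X)/2 = (2·9 + 2 + 1 − 17 − 2)/2 = 2/2 = 1.
(Structurally: 0 ring(s) + 1 π bond(s) = 1.)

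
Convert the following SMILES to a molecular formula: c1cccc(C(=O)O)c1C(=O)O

C8H6O4

Heavy atoms from the SMILES: 8 C, 4 O.
Implicit hydrogens by atom environment:
  4 × C (aromatic): 1 H each → 4
  2 × C (aromatic): no H
  2 × C: no H
  2 × O: 1 H each → 2
  2 × O: no H
  Total hydrogens = 6.
Molecular formula: C8H6O4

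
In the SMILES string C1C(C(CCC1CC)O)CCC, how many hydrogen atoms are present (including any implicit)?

Hydrogens are implicit in SMILES; fill each atom to its normal valence:
  6 × C: 2 H each → 12
  3 × C: 1 H each → 3
  2 × C: 3 H each → 6
  1 × O: 1 H
  Total hydrogens = 22.

22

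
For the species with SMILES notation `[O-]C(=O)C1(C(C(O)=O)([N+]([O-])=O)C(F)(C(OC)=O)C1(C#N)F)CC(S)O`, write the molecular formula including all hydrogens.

Heavy atoms from the SMILES: 11 C, 2 F, 2 N, 9 O, 1 S.
Implicit hydrogens by atom environment:
  8 × C: no H
  5 × O: no H
  2 × F: no H
  2 × O: 1 H each → 2
  2 × O (charge -1): no H
  1 × C: 3 H
  1 × C: 2 H
  1 × C: 1 H
  1 × N (charge +1): no H
  1 × N: no H
  1 × S: 1 H
  Total hydrogens = 9.
Net charge -1.
Molecular formula: C11H9F2N2O9S-

C11H9F2N2O9S-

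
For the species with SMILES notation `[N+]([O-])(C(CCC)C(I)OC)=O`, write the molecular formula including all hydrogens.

C6H12INO3

Heavy atoms from the SMILES: 6 C, 1 I, 1 N, 3 O.
Implicit hydrogens by atom environment:
  2 × C: 3 H each → 6
  2 × C: 2 H each → 4
  2 × C: 1 H each → 2
  2 × O: no H
  1 × I: no H
  1 × N (charge +1): no H
  1 × O (charge -1): no H
  Total hydrogens = 12.
Molecular formula: C6H12INO3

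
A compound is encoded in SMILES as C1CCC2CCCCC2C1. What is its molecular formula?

Heavy atoms from the SMILES: 10 C.
Implicit hydrogens by atom environment:
  8 × C: 2 H each → 16
  2 × C: 1 H each → 2
  Total hydrogens = 18.
Molecular formula: C10H18

C10H18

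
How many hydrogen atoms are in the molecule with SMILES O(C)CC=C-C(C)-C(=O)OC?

14

Hydrogens are implicit in SMILES; fill each atom to its normal valence:
  3 × C: 3 H each → 9
  3 × C: 1 H each → 3
  3 × O: no H
  1 × C: 2 H
  1 × C: no H
  Total hydrogens = 14.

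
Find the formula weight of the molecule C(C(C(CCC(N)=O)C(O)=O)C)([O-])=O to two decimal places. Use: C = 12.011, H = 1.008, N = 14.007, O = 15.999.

202.19

Molecular formula: C8H12NO5-.
M = 8×12.011 + 12×1.008 + 1×14.007 + 5×15.999 = 202.19 g/mol.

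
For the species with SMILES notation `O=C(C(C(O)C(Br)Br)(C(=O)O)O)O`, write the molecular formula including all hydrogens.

C5H6Br2O6

Heavy atoms from the SMILES: 2 Br, 5 C, 6 O.
Implicit hydrogens by atom environment:
  4 × O: 1 H each → 4
  3 × C: no H
  2 × Br: no H
  2 × C: 1 H each → 2
  2 × O: no H
  Total hydrogens = 6.
Molecular formula: C5H6Br2O6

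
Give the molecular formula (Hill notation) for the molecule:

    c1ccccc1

C6H6

Heavy atoms from the SMILES: 6 C.
Implicit hydrogens by atom environment:
  6 × C (aromatic): 1 H each → 6
  Total hydrogens = 6.
Molecular formula: C6H6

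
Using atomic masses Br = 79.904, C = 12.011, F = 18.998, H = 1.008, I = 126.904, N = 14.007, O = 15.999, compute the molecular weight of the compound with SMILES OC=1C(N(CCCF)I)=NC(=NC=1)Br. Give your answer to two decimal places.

Molecular formula: C7H8BrFIN3O.
M = 1×79.904 + 7×12.011 + 1×18.998 + 8×1.008 + 1×126.904 + 3×14.007 + 1×15.999 = 375.97 g/mol.

375.97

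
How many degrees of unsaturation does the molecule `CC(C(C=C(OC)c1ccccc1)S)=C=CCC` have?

7

Molecular formula from the SMILES: C16H20OS.
DoU = (2C + 2 + N − H − X)/2 = (2·16 + 2 + 0 − 20 − 0)/2 = 14/2 = 7.
(Structurally: 1 ring(s) + 6 π bond(s) = 7.)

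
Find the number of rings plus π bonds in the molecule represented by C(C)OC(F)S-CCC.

Molecular formula from the SMILES: C6H13FOS.
DoU = (2C + 2 + N − H − X)/2 = (2·6 + 2 + 0 − 13 − 1)/2 = 0/2 = 0.
(Structurally: 0 ring(s) + 0 π bond(s) = 0.)

0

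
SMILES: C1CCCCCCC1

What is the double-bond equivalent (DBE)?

1

Molecular formula from the SMILES: C8H16.
DoU = (2C + 2 + N − H − X)/2 = (2·8 + 2 + 0 − 16 − 0)/2 = 2/2 = 1.
(Structurally: 1 ring(s) + 0 π bond(s) = 1.)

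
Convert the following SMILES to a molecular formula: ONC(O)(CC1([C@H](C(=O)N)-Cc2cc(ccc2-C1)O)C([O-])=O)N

Heavy atoms from the SMILES: 14 C, 3 N, 6 O.
Implicit hydrogens by atom environment:
  4 × C: no H
  3 × C: 2 H each → 6
  3 × C (aromatic): 1 H each → 3
  3 × C (aromatic): no H
  3 × O: 1 H each → 3
  2 × N: 2 H each → 4
  2 × O: no H
  1 × C: 1 H
  1 × N: 1 H
  1 × O (charge -1): no H
  Total hydrogens = 18.
Net charge -1.
Molecular formula: C14H18N3O6-

C14H18N3O6-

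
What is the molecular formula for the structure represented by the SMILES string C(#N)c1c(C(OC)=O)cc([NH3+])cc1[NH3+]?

Heavy atoms from the SMILES: 9 C, 3 N, 2 O.
Implicit hydrogens by atom environment:
  4 × C (aromatic): no H
  2 × C (aromatic): 1 H each → 2
  2 × C: no H
  2 × N (charge +1): 3 H each → 6
  2 × O: no H
  1 × C: 3 H
  1 × N: no H
  Total hydrogens = 11.
Net charge +2.
Molecular formula: [C9H11N3O2]2+

[C9H11N3O2]2+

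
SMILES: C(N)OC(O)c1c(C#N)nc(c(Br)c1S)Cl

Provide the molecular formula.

C8H7BrClN3O2S

Heavy atoms from the SMILES: 1 Br, 8 C, 1 Cl, 3 N, 2 O, 1 S.
Implicit hydrogens by atom environment:
  5 × C (aromatic): no H
  1 × Br: no H
  1 × C: 2 H
  1 × C: 1 H
  1 × C: no H
  1 × Cl: no H
  1 × N: 2 H
  1 × N (aromatic): no H
  1 × N: no H
  1 × O: 1 H
  1 × O: no H
  1 × S: 1 H
  Total hydrogens = 7.
Molecular formula: C8H7BrClN3O2S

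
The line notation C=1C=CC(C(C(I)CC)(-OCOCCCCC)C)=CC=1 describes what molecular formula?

Heavy atoms from the SMILES: 17 C, 1 I, 2 O.
Implicit hydrogens by atom environment:
  6 × C: 2 H each → 12
  5 × C (aromatic): 1 H each → 5
  3 × C: 3 H each → 9
  2 × O: no H
  1 × C: 1 H
  1 × C: no H
  1 × C (aromatic): no H
  1 × I: no H
  Total hydrogens = 27.
Molecular formula: C17H27IO2

C17H27IO2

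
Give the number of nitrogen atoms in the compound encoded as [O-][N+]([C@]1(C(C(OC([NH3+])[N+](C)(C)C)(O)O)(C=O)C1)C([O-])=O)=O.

The symbol for nitrogen appears 3 times in the SMILES.

3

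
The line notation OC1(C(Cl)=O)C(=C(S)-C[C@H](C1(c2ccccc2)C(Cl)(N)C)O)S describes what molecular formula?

Heavy atoms from the SMILES: 15 C, 2 Cl, 1 N, 3 O, 2 S.
Implicit hydrogens by atom environment:
  6 × C: no H
  5 × C (aromatic): 1 H each → 5
  2 × Cl: no H
  2 × O: 1 H each → 2
  2 × S: 1 H each → 2
  1 × C: 3 H
  1 × C: 2 H
  1 × C: 1 H
  1 × C (aromatic): no H
  1 × N: 2 H
  1 × O: no H
  Total hydrogens = 17.
Molecular formula: C15H17Cl2NO3S2

C15H17Cl2NO3S2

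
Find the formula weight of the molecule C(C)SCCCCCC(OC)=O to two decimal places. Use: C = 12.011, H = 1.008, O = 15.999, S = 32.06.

190.30

Molecular formula: C9H18O2S.
M = 9×12.011 + 18×1.008 + 2×15.999 + 1×32.06 = 190.30 g/mol.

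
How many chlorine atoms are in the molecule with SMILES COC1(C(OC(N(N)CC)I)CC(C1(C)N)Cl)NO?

1

The symbol for chlorine appears 1 time in the SMILES.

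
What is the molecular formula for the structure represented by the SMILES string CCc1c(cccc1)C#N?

Heavy atoms from the SMILES: 9 C, 1 N.
Implicit hydrogens by atom environment:
  4 × C (aromatic): 1 H each → 4
  2 × C (aromatic): no H
  1 × C: 3 H
  1 × C: 2 H
  1 × C: no H
  1 × N: no H
  Total hydrogens = 9.
Molecular formula: C9H9N

C9H9N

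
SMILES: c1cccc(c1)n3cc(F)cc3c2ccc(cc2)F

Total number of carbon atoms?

The symbol for carbon appears 16 times in the SMILES. Lowercase c denotes aromatic carbon and counts toward C.

16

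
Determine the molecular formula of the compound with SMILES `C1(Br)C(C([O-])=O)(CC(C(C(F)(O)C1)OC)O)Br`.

C9H12Br2FO5-

Heavy atoms from the SMILES: 2 Br, 9 C, 1 F, 5 O.
Implicit hydrogens by atom environment:
  3 × C: 1 H each → 3
  3 × C: no H
  2 × Br: no H
  2 × C: 2 H each → 4
  2 × O: 1 H each → 2
  2 × O: no H
  1 × C: 3 H
  1 × F: no H
  1 × O (charge -1): no H
  Total hydrogens = 12.
Net charge -1.
Molecular formula: C9H12Br2FO5-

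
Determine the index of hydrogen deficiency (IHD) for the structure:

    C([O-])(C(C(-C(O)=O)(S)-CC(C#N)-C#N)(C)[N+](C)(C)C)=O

6

Molecular formula from the SMILES: C12H17N3O4S.
DoU = (2C + 2 + N − H − X)/2 = (2·12 + 2 + 3 − 17 − 0)/2 = 12/2 = 6.
(Structurally: 0 ring(s) + 6 π bond(s) = 6.)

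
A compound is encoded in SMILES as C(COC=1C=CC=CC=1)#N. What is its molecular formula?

C8H7NO

Heavy atoms from the SMILES: 8 C, 1 N, 1 O.
Implicit hydrogens by atom environment:
  5 × C (aromatic): 1 H each → 5
  1 × C: 2 H
  1 × C (aromatic): no H
  1 × C: no H
  1 × N: no H
  1 × O: no H
  Total hydrogens = 7.
Molecular formula: C8H7NO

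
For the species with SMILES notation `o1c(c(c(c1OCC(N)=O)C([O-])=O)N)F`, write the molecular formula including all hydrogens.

Heavy atoms from the SMILES: 7 C, 1 F, 2 N, 5 O.
Implicit hydrogens by atom environment:
  4 × C (aromatic): no H
  3 × O: no H
  2 × C: no H
  2 × N: 2 H each → 4
  1 × C: 2 H
  1 × F: no H
  1 × O (aromatic): no H
  1 × O (charge -1): no H
  Total hydrogens = 6.
Net charge -1.
Molecular formula: C7H6FN2O5-

C7H6FN2O5-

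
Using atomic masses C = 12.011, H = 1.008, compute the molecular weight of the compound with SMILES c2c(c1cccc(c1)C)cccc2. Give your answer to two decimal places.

Molecular formula: C13H12.
M = 13×12.011 + 12×1.008 = 168.24 g/mol.

168.24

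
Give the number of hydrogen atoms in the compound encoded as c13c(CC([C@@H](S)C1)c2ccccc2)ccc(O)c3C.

Hydrogens are implicit in SMILES; fill each atom to its normal valence:
  7 × C (aromatic): 1 H each → 7
  5 × C (aromatic): no H
  2 × C: 2 H each → 4
  2 × C: 1 H each → 2
  1 × C: 3 H
  1 × O: 1 H
  1 × S: 1 H
  Total hydrogens = 18.

18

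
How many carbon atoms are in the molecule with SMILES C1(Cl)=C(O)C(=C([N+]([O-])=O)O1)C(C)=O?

6

The symbol for carbon appears 6 times in the SMILES. (Cl is a single chlorine, not C + l.)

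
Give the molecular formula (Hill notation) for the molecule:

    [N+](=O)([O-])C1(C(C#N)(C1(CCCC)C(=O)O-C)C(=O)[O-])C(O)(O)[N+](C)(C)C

Heavy atoms from the SMILES: 15 C, 3 N, 8 O.
Implicit hydrogens by atom environment:
  7 × C: no H
  5 × C: 3 H each → 15
  4 × O: no H
  3 × C: 2 H each → 6
  2 × N (charge +1): no H
  2 × O: 1 H each → 2
  2 × O (charge -1): no H
  1 × N: no H
  Total hydrogens = 23.
Molecular formula: C15H23N3O8

C15H23N3O8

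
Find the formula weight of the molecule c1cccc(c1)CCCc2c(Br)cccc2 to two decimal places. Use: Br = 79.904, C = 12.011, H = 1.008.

275.19

Molecular formula: C15H15Br.
M = 1×79.904 + 15×12.011 + 15×1.008 = 275.19 g/mol.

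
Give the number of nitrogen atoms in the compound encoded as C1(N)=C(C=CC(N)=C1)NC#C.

3

The symbol for nitrogen appears 3 times in the SMILES.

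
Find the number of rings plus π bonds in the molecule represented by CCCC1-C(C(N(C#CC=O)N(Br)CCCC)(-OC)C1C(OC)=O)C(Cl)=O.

Molecular formula from the SMILES: C18H26BrClN2O5.
DoU = (2C + 2 + N − H − X)/2 = (2·18 + 2 + 2 − 26 − 2)/2 = 12/2 = 6.
(Structurally: 1 ring(s) + 5 π bond(s) = 6.)

6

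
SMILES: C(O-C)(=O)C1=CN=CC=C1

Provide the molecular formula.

C7H7NO2

Heavy atoms from the SMILES: 7 C, 1 N, 2 O.
Implicit hydrogens by atom environment:
  4 × C (aromatic): 1 H each → 4
  2 × O: no H
  1 × C: 3 H
  1 × C (aromatic): no H
  1 × C: no H
  1 × N (aromatic): no H
  Total hydrogens = 7.
Molecular formula: C7H7NO2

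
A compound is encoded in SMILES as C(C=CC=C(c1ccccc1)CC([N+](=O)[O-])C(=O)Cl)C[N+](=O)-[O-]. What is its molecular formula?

Heavy atoms from the SMILES: 15 C, 1 Cl, 2 N, 5 O.
Implicit hydrogens by atom environment:
  5 × C (aromatic): 1 H each → 5
  4 × C: 1 H each → 4
  3 × C: 2 H each → 6
  3 × O: no H
  2 × C: no H
  2 × N (charge +1): no H
  2 × O (charge -1): no H
  1 × C (aromatic): no H
  1 × Cl: no H
  Total hydrogens = 15.
Molecular formula: C15H15ClN2O5

C15H15ClN2O5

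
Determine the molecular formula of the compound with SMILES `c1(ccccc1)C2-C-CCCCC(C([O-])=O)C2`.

C15H19O2-

Heavy atoms from the SMILES: 15 C, 2 O.
Implicit hydrogens by atom environment:
  6 × C: 2 H each → 12
  5 × C (aromatic): 1 H each → 5
  2 × C: 1 H each → 2
  1 × C: no H
  1 × C (aromatic): no H
  1 × O: no H
  1 × O (charge -1): no H
  Total hydrogens = 19.
Net charge -1.
Molecular formula: C15H19O2-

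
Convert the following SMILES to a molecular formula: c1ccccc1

Heavy atoms from the SMILES: 6 C.
Implicit hydrogens by atom environment:
  6 × C (aromatic): 1 H each → 6
  Total hydrogens = 6.
Molecular formula: C6H6

C6H6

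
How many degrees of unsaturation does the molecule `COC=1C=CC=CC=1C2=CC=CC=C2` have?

Molecular formula from the SMILES: C13H12O.
DoU = (2C + 2 + N − H − X)/2 = (2·13 + 2 + 0 − 12 − 0)/2 = 16/2 = 8.
(Structurally: 2 ring(s) + 6 π bond(s) = 8.)

8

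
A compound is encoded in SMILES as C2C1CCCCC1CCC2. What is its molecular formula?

Heavy atoms from the SMILES: 10 C.
Implicit hydrogens by atom environment:
  8 × C: 2 H each → 16
  2 × C: 1 H each → 2
  Total hydrogens = 18.
Molecular formula: C10H18

C10H18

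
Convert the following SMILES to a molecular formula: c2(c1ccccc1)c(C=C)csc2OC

Heavy atoms from the SMILES: 13 C, 1 O, 1 S.
Implicit hydrogens by atom environment:
  6 × C (aromatic): 1 H each → 6
  4 × C (aromatic): no H
  1 × C: 3 H
  1 × C: 2 H
  1 × C: 1 H
  1 × O: no H
  1 × S (aromatic): no H
  Total hydrogens = 12.
Molecular formula: C13H12OS

C13H12OS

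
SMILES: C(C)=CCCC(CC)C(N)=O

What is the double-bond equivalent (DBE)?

Molecular formula from the SMILES: C9H17NO.
DoU = (2C + 2 + N − H − X)/2 = (2·9 + 2 + 1 − 17 − 0)/2 = 4/2 = 2.
(Structurally: 0 ring(s) + 2 π bond(s) = 2.)

2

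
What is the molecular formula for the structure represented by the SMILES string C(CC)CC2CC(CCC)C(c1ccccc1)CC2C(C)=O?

Heavy atoms from the SMILES: 21 C, 1 O.
Implicit hydrogens by atom environment:
  7 × C: 2 H each → 14
  5 × C (aromatic): 1 H each → 5
  4 × C: 1 H each → 4
  3 × C: 3 H each → 9
  1 × C: no H
  1 × C (aromatic): no H
  1 × O: no H
  Total hydrogens = 32.
Molecular formula: C21H32O

C21H32O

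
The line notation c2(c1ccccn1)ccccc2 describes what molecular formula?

C11H9N

Heavy atoms from the SMILES: 11 C, 1 N.
Implicit hydrogens by atom environment:
  9 × C (aromatic): 1 H each → 9
  2 × C (aromatic): no H
  1 × N (aromatic): no H
  Total hydrogens = 9.
Molecular formula: C11H9N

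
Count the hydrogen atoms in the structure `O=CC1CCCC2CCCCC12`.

18

Hydrogens are implicit in SMILES; fill each atom to its normal valence:
  7 × C: 2 H each → 14
  4 × C: 1 H each → 4
  1 × O: no H
  Total hydrogens = 18.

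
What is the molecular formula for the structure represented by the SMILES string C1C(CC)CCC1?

C7H14

Heavy atoms from the SMILES: 7 C.
Implicit hydrogens by atom environment:
  5 × C: 2 H each → 10
  1 × C: 3 H
  1 × C: 1 H
  Total hydrogens = 14.
Molecular formula: C7H14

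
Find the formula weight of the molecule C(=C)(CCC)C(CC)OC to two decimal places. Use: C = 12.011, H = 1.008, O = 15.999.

Molecular formula: C9H18O.
M = 9×12.011 + 18×1.008 + 1×15.999 = 142.24 g/mol.

142.24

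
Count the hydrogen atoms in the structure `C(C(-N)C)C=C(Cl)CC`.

14

Hydrogens are implicit in SMILES; fill each atom to its normal valence:
  2 × C: 3 H each → 6
  2 × C: 2 H each → 4
  2 × C: 1 H each → 2
  1 × C: no H
  1 × Cl: no H
  1 × N: 2 H
  Total hydrogens = 14.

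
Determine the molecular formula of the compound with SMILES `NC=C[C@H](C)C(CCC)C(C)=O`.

C10H19NO

Heavy atoms from the SMILES: 10 C, 1 N, 1 O.
Implicit hydrogens by atom environment:
  4 × C: 1 H each → 4
  3 × C: 3 H each → 9
  2 × C: 2 H each → 4
  1 × C: no H
  1 × N: 2 H
  1 × O: no H
  Total hydrogens = 19.
Molecular formula: C10H19NO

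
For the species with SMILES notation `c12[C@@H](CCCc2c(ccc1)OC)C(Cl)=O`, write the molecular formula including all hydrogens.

C12H13ClO2

Heavy atoms from the SMILES: 12 C, 1 Cl, 2 O.
Implicit hydrogens by atom environment:
  3 × C: 2 H each → 6
  3 × C (aromatic): 1 H each → 3
  3 × C (aromatic): no H
  2 × O: no H
  1 × C: 3 H
  1 × C: 1 H
  1 × C: no H
  1 × Cl: no H
  Total hydrogens = 13.
Molecular formula: C12H13ClO2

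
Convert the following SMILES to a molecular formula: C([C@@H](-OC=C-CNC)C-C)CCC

Heavy atoms from the SMILES: 11 C, 1 N, 1 O.
Implicit hydrogens by atom environment:
  5 × C: 2 H each → 10
  3 × C: 3 H each → 9
  3 × C: 1 H each → 3
  1 × N: 1 H
  1 × O: no H
  Total hydrogens = 23.
Molecular formula: C11H23NO

C11H23NO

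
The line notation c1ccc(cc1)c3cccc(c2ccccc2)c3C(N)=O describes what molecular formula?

Heavy atoms from the SMILES: 19 C, 1 N, 1 O.
Implicit hydrogens by atom environment:
  13 × C (aromatic): 1 H each → 13
  5 × C (aromatic): no H
  1 × C: no H
  1 × N: 2 H
  1 × O: no H
  Total hydrogens = 15.
Molecular formula: C19H15NO

C19H15NO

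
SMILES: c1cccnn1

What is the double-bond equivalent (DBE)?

4

Molecular formula from the SMILES: C4H4N2.
DoU = (2C + 2 + N − H − X)/2 = (2·4 + 2 + 2 − 4 − 0)/2 = 8/2 = 4.
(Structurally: 1 ring(s) + 3 π bond(s) = 4.)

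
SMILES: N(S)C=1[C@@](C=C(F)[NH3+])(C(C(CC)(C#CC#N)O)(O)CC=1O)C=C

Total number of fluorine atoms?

1

The symbol for fluorine appears 1 time in the SMILES.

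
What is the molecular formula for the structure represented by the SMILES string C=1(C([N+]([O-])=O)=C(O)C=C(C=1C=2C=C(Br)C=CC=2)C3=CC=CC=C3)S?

Heavy atoms from the SMILES: 1 Br, 18 C, 1 N, 3 O, 1 S.
Implicit hydrogens by atom environment:
  10 × C (aromatic): 1 H each → 10
  8 × C (aromatic): no H
  1 × Br: no H
  1 × N (charge +1): no H
  1 × O: 1 H
  1 × O: no H
  1 × O (charge -1): no H
  1 × S: 1 H
  Total hydrogens = 12.
Molecular formula: C18H12BrNO3S

C18H12BrNO3S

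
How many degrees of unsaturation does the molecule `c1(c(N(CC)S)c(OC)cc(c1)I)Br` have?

4

Molecular formula from the SMILES: C9H11BrINOS.
DoU = (2C + 2 + N − H − X)/2 = (2·9 + 2 + 1 − 11 − 2)/2 = 8/2 = 4.
(Structurally: 1 ring(s) + 3 π bond(s) = 4.)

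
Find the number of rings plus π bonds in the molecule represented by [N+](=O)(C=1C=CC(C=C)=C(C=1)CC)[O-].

Molecular formula from the SMILES: C10H11NO2.
DoU = (2C + 2 + N − H − X)/2 = (2·10 + 2 + 1 − 11 − 0)/2 = 12/2 = 6.
(Structurally: 1 ring(s) + 5 π bond(s) = 6.)

6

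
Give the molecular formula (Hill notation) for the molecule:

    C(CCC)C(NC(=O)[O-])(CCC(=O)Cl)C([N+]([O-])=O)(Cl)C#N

Heavy atoms from the SMILES: 11 C, 2 Cl, 3 N, 5 O.
Implicit hydrogens by atom environment:
  5 × C: 2 H each → 10
  5 × C: no H
  3 × O: no H
  2 × Cl: no H
  2 × O (charge -1): no H
  1 × C: 3 H
  1 × N: 1 H
  1 × N: no H
  1 × N (charge +1): no H
  Total hydrogens = 14.
Net charge -1.
Molecular formula: C11H14Cl2N3O5-

C11H14Cl2N3O5-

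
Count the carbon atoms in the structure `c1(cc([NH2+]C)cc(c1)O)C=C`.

The symbol for carbon appears 9 times in the SMILES. Lowercase c denotes aromatic carbon and counts toward C.

9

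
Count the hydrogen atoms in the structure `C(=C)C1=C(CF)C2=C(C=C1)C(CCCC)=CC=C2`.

Hydrogens are implicit in SMILES; fill each atom to its normal valence:
  5 × C: 2 H each → 10
  5 × C (aromatic): 1 H each → 5
  5 × C (aromatic): no H
  1 × C: 3 H
  1 × C: 1 H
  1 × F: no H
  Total hydrogens = 19.

19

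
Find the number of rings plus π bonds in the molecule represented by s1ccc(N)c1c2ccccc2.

Molecular formula from the SMILES: C10H9NS.
DoU = (2C + 2 + N − H − X)/2 = (2·10 + 2 + 1 − 9 − 0)/2 = 14/2 = 7.
(Structurally: 2 ring(s) + 5 π bond(s) = 7.)

7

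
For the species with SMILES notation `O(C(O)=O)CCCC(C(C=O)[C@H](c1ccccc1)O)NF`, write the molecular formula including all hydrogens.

C14H18FNO5

Heavy atoms from the SMILES: 14 C, 1 F, 1 N, 5 O.
Implicit hydrogens by atom environment:
  5 × C (aromatic): 1 H each → 5
  4 × C: 1 H each → 4
  3 × C: 2 H each → 6
  3 × O: no H
  2 × O: 1 H each → 2
  1 × C: no H
  1 × C (aromatic): no H
  1 × F: no H
  1 × N: 1 H
  Total hydrogens = 18.
Molecular formula: C14H18FNO5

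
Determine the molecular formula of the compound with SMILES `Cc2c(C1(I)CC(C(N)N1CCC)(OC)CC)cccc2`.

C17H27IN2O

Heavy atoms from the SMILES: 17 C, 1 I, 2 N, 1 O.
Implicit hydrogens by atom environment:
  4 × C: 3 H each → 12
  4 × C: 2 H each → 8
  4 × C (aromatic): 1 H each → 4
  2 × C: no H
  2 × C (aromatic): no H
  1 × C: 1 H
  1 × I: no H
  1 × N: 2 H
  1 × N: no H
  1 × O: no H
  Total hydrogens = 27.
Molecular formula: C17H27IN2O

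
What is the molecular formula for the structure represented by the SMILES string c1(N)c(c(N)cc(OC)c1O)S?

Heavy atoms from the SMILES: 7 C, 2 N, 2 O, 1 S.
Implicit hydrogens by atom environment:
  5 × C (aromatic): no H
  2 × N: 2 H each → 4
  1 × C: 3 H
  1 × C (aromatic): 1 H
  1 × O: 1 H
  1 × O: no H
  1 × S: 1 H
  Total hydrogens = 10.
Molecular formula: C7H10N2O2S

C7H10N2O2S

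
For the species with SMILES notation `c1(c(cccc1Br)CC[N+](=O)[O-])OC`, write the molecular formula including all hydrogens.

Heavy atoms from the SMILES: 1 Br, 9 C, 1 N, 3 O.
Implicit hydrogens by atom environment:
  3 × C (aromatic): 1 H each → 3
  3 × C (aromatic): no H
  2 × C: 2 H each → 4
  2 × O: no H
  1 × Br: no H
  1 × C: 3 H
  1 × N (charge +1): no H
  1 × O (charge -1): no H
  Total hydrogens = 10.
Molecular formula: C9H10BrNO3

C9H10BrNO3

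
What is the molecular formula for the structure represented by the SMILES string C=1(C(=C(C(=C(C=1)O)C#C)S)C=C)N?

C10H9NOS

Heavy atoms from the SMILES: 10 C, 1 N, 1 O, 1 S.
Implicit hydrogens by atom environment:
  5 × C (aromatic): no H
  2 × C: 1 H each → 2
  1 × C: 2 H
  1 × C (aromatic): 1 H
  1 × C: no H
  1 × N: 2 H
  1 × O: 1 H
  1 × S: 1 H
  Total hydrogens = 9.
Molecular formula: C10H9NOS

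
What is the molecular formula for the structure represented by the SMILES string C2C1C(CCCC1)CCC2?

C10H18

Heavy atoms from the SMILES: 10 C.
Implicit hydrogens by atom environment:
  8 × C: 2 H each → 16
  2 × C: 1 H each → 2
  Total hydrogens = 18.
Molecular formula: C10H18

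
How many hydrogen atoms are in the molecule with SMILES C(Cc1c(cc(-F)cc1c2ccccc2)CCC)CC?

23

Hydrogens are implicit in SMILES; fill each atom to its normal valence:
  7 × C (aromatic): 1 H each → 7
  5 × C: 2 H each → 10
  5 × C (aromatic): no H
  2 × C: 3 H each → 6
  1 × F: no H
  Total hydrogens = 23.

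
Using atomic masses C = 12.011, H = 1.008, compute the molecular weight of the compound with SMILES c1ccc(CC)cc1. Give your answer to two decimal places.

Molecular formula: C8H10.
M = 8×12.011 + 10×1.008 = 106.17 g/mol.

106.17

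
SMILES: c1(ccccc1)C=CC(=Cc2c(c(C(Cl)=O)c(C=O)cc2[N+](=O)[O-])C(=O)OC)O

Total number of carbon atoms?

The symbol for carbon appears 20 times in the SMILES. Lowercase c denotes aromatic carbon and counts toward C.

20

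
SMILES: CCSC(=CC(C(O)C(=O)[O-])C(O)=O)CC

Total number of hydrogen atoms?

15

Hydrogens are implicit in SMILES; fill each atom to its normal valence:
  3 × C: 1 H each → 3
  3 × C: no H
  2 × C: 3 H each → 6
  2 × C: 2 H each → 4
  2 × O: 1 H each → 2
  2 × O: no H
  1 × O (charge -1): no H
  1 × S: no H
  Total hydrogens = 15.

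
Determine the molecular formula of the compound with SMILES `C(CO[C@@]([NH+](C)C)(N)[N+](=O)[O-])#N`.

Heavy atoms from the SMILES: 5 C, 4 N, 3 O.
Implicit hydrogens by atom environment:
  2 × C: 3 H each → 6
  2 × C: no H
  2 × O: no H
  1 × C: 2 H
  1 × N: 2 H
  1 × N (charge +1): 1 H
  1 × N: no H
  1 × N (charge +1): no H
  1 × O (charge -1): no H
  Total hydrogens = 11.
Net charge +1.
Molecular formula: C5H11N4O3+

C5H11N4O3+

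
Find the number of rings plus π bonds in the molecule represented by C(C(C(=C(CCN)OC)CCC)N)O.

1

Molecular formula from the SMILES: C10H22N2O2.
DoU = (2C + 2 + N − H − X)/2 = (2·10 + 2 + 2 − 22 − 0)/2 = 2/2 = 1.
(Structurally: 0 ring(s) + 1 π bond(s) = 1.)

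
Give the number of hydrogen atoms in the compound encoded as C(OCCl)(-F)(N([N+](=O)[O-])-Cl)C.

Hydrogens are implicit in SMILES; fill each atom to its normal valence:
  2 × Cl: no H
  2 × O: no H
  1 × C: 3 H
  1 × C: 2 H
  1 × C: no H
  1 × F: no H
  1 × N: no H
  1 × N (charge +1): no H
  1 × O (charge -1): no H
  Total hydrogens = 5.

5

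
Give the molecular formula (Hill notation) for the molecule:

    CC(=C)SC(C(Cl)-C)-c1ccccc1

Heavy atoms from the SMILES: 12 C, 1 Cl, 1 S.
Implicit hydrogens by atom environment:
  5 × C (aromatic): 1 H each → 5
  2 × C: 3 H each → 6
  2 × C: 1 H each → 2
  1 × C: 2 H
  1 × C: no H
  1 × C (aromatic): no H
  1 × Cl: no H
  1 × S: no H
  Total hydrogens = 15.
Molecular formula: C12H15ClS

C12H15ClS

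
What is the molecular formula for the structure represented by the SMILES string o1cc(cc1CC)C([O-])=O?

Heavy atoms from the SMILES: 7 C, 3 O.
Implicit hydrogens by atom environment:
  2 × C (aromatic): 1 H each → 2
  2 × C (aromatic): no H
  1 × C: 3 H
  1 × C: 2 H
  1 × C: no H
  1 × O (aromatic): no H
  1 × O: no H
  1 × O (charge -1): no H
  Total hydrogens = 7.
Net charge -1.
Molecular formula: C7H7O3-

C7H7O3-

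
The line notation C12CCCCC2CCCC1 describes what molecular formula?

Heavy atoms from the SMILES: 10 C.
Implicit hydrogens by atom environment:
  8 × C: 2 H each → 16
  2 × C: 1 H each → 2
  Total hydrogens = 18.
Molecular formula: C10H18

C10H18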